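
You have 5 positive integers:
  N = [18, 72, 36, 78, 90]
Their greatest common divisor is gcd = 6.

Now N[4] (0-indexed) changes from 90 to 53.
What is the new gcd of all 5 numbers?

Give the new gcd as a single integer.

Numbers: [18, 72, 36, 78, 90], gcd = 6
Change: index 4, 90 -> 53
gcd of the OTHER numbers (without index 4): gcd([18, 72, 36, 78]) = 6
New gcd = gcd(g_others, new_val) = gcd(6, 53) = 1

Answer: 1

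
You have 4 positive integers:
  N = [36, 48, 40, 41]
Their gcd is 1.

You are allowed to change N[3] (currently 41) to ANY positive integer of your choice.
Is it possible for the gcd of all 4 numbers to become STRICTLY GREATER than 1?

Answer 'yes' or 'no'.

Current gcd = 1
gcd of all OTHER numbers (without N[3]=41): gcd([36, 48, 40]) = 4
The new gcd after any change is gcd(4, new_value).
This can be at most 4.
Since 4 > old gcd 1, the gcd CAN increase (e.g., set N[3] = 4).

Answer: yes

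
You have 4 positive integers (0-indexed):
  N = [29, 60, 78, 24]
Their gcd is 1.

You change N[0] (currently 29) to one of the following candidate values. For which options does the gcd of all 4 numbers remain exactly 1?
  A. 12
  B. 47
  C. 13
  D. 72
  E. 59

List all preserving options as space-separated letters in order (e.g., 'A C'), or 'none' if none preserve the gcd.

Answer: B C E

Derivation:
Old gcd = 1; gcd of others (without N[0]) = 6
New gcd for candidate v: gcd(6, v). Preserves old gcd iff gcd(6, v) = 1.
  Option A: v=12, gcd(6,12)=6 -> changes
  Option B: v=47, gcd(6,47)=1 -> preserves
  Option C: v=13, gcd(6,13)=1 -> preserves
  Option D: v=72, gcd(6,72)=6 -> changes
  Option E: v=59, gcd(6,59)=1 -> preserves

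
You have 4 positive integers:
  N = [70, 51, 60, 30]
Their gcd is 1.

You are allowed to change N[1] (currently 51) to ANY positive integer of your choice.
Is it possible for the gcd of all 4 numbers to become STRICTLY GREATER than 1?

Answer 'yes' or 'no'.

Answer: yes

Derivation:
Current gcd = 1
gcd of all OTHER numbers (without N[1]=51): gcd([70, 60, 30]) = 10
The new gcd after any change is gcd(10, new_value).
This can be at most 10.
Since 10 > old gcd 1, the gcd CAN increase (e.g., set N[1] = 10).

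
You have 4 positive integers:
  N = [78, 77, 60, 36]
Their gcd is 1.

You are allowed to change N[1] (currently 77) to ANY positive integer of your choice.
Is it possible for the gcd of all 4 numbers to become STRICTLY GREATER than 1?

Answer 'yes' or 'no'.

Current gcd = 1
gcd of all OTHER numbers (without N[1]=77): gcd([78, 60, 36]) = 6
The new gcd after any change is gcd(6, new_value).
This can be at most 6.
Since 6 > old gcd 1, the gcd CAN increase (e.g., set N[1] = 6).

Answer: yes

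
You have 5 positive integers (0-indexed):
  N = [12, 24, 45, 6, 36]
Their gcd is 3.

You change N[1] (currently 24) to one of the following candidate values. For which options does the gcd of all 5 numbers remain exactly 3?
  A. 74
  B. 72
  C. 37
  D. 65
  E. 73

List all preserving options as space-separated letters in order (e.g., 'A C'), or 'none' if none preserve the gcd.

Old gcd = 3; gcd of others (without N[1]) = 3
New gcd for candidate v: gcd(3, v). Preserves old gcd iff gcd(3, v) = 3.
  Option A: v=74, gcd(3,74)=1 -> changes
  Option B: v=72, gcd(3,72)=3 -> preserves
  Option C: v=37, gcd(3,37)=1 -> changes
  Option D: v=65, gcd(3,65)=1 -> changes
  Option E: v=73, gcd(3,73)=1 -> changes

Answer: B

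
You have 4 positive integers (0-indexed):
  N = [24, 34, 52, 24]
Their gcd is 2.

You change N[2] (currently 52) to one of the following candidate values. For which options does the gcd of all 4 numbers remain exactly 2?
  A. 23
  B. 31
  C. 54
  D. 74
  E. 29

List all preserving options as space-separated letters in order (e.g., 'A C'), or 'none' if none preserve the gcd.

Answer: C D

Derivation:
Old gcd = 2; gcd of others (without N[2]) = 2
New gcd for candidate v: gcd(2, v). Preserves old gcd iff gcd(2, v) = 2.
  Option A: v=23, gcd(2,23)=1 -> changes
  Option B: v=31, gcd(2,31)=1 -> changes
  Option C: v=54, gcd(2,54)=2 -> preserves
  Option D: v=74, gcd(2,74)=2 -> preserves
  Option E: v=29, gcd(2,29)=1 -> changes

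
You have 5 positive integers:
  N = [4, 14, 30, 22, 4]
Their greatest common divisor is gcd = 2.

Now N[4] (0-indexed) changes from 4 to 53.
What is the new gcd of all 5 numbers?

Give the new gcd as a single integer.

Answer: 1

Derivation:
Numbers: [4, 14, 30, 22, 4], gcd = 2
Change: index 4, 4 -> 53
gcd of the OTHER numbers (without index 4): gcd([4, 14, 30, 22]) = 2
New gcd = gcd(g_others, new_val) = gcd(2, 53) = 1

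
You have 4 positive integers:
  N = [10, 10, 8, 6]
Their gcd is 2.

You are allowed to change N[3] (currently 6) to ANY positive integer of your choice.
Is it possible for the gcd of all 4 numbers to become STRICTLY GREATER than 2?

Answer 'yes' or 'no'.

Current gcd = 2
gcd of all OTHER numbers (without N[3]=6): gcd([10, 10, 8]) = 2
The new gcd after any change is gcd(2, new_value).
This can be at most 2.
Since 2 = old gcd 2, the gcd can only stay the same or decrease.

Answer: no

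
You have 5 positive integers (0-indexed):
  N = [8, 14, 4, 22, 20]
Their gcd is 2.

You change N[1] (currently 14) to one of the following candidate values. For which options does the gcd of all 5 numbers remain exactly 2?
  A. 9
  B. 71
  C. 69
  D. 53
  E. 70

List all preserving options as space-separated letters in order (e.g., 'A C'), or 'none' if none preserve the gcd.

Answer: E

Derivation:
Old gcd = 2; gcd of others (without N[1]) = 2
New gcd for candidate v: gcd(2, v). Preserves old gcd iff gcd(2, v) = 2.
  Option A: v=9, gcd(2,9)=1 -> changes
  Option B: v=71, gcd(2,71)=1 -> changes
  Option C: v=69, gcd(2,69)=1 -> changes
  Option D: v=53, gcd(2,53)=1 -> changes
  Option E: v=70, gcd(2,70)=2 -> preserves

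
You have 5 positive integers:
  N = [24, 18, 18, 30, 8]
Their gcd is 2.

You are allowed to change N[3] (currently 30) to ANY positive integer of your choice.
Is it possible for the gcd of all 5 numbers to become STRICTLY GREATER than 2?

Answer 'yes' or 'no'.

Current gcd = 2
gcd of all OTHER numbers (without N[3]=30): gcd([24, 18, 18, 8]) = 2
The new gcd after any change is gcd(2, new_value).
This can be at most 2.
Since 2 = old gcd 2, the gcd can only stay the same or decrease.

Answer: no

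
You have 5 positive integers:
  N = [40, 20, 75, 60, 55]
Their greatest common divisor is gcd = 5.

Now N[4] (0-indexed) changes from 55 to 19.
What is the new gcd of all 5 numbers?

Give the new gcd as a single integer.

Answer: 1

Derivation:
Numbers: [40, 20, 75, 60, 55], gcd = 5
Change: index 4, 55 -> 19
gcd of the OTHER numbers (without index 4): gcd([40, 20, 75, 60]) = 5
New gcd = gcd(g_others, new_val) = gcd(5, 19) = 1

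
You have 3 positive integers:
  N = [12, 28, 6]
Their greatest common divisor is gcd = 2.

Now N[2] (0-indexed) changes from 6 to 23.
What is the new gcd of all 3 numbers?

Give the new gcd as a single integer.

Answer: 1

Derivation:
Numbers: [12, 28, 6], gcd = 2
Change: index 2, 6 -> 23
gcd of the OTHER numbers (without index 2): gcd([12, 28]) = 4
New gcd = gcd(g_others, new_val) = gcd(4, 23) = 1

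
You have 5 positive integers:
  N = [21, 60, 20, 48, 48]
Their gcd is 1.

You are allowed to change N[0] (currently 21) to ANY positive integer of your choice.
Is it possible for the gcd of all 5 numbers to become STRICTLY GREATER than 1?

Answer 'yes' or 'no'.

Answer: yes

Derivation:
Current gcd = 1
gcd of all OTHER numbers (without N[0]=21): gcd([60, 20, 48, 48]) = 4
The new gcd after any change is gcd(4, new_value).
This can be at most 4.
Since 4 > old gcd 1, the gcd CAN increase (e.g., set N[0] = 4).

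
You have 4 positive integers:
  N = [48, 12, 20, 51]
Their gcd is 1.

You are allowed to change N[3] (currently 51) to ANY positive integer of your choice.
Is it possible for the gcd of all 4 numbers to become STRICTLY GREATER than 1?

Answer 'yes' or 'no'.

Answer: yes

Derivation:
Current gcd = 1
gcd of all OTHER numbers (without N[3]=51): gcd([48, 12, 20]) = 4
The new gcd after any change is gcd(4, new_value).
This can be at most 4.
Since 4 > old gcd 1, the gcd CAN increase (e.g., set N[3] = 4).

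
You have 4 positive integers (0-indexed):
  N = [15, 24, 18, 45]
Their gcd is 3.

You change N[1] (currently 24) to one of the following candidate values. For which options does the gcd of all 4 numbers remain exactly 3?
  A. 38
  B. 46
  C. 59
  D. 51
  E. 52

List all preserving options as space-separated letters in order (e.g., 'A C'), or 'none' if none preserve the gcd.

Answer: D

Derivation:
Old gcd = 3; gcd of others (without N[1]) = 3
New gcd for candidate v: gcd(3, v). Preserves old gcd iff gcd(3, v) = 3.
  Option A: v=38, gcd(3,38)=1 -> changes
  Option B: v=46, gcd(3,46)=1 -> changes
  Option C: v=59, gcd(3,59)=1 -> changes
  Option D: v=51, gcd(3,51)=3 -> preserves
  Option E: v=52, gcd(3,52)=1 -> changes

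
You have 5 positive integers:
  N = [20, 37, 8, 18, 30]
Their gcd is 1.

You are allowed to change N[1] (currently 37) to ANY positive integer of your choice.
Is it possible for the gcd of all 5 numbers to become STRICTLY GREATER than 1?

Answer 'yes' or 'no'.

Current gcd = 1
gcd of all OTHER numbers (without N[1]=37): gcd([20, 8, 18, 30]) = 2
The new gcd after any change is gcd(2, new_value).
This can be at most 2.
Since 2 > old gcd 1, the gcd CAN increase (e.g., set N[1] = 2).

Answer: yes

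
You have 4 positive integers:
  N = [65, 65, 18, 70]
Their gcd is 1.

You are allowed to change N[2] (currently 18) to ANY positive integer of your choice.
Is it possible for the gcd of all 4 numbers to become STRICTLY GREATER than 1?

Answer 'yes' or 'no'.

Current gcd = 1
gcd of all OTHER numbers (without N[2]=18): gcd([65, 65, 70]) = 5
The new gcd after any change is gcd(5, new_value).
This can be at most 5.
Since 5 > old gcd 1, the gcd CAN increase (e.g., set N[2] = 5).

Answer: yes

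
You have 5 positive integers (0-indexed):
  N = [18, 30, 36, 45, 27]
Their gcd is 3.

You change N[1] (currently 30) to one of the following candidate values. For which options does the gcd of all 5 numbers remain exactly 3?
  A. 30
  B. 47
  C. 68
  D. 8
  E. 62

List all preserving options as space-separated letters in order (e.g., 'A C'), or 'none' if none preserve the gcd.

Answer: A

Derivation:
Old gcd = 3; gcd of others (without N[1]) = 9
New gcd for candidate v: gcd(9, v). Preserves old gcd iff gcd(9, v) = 3.
  Option A: v=30, gcd(9,30)=3 -> preserves
  Option B: v=47, gcd(9,47)=1 -> changes
  Option C: v=68, gcd(9,68)=1 -> changes
  Option D: v=8, gcd(9,8)=1 -> changes
  Option E: v=62, gcd(9,62)=1 -> changes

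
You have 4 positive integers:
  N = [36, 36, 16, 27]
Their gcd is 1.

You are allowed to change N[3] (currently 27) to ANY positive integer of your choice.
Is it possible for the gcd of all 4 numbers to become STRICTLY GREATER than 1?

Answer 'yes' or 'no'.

Answer: yes

Derivation:
Current gcd = 1
gcd of all OTHER numbers (without N[3]=27): gcd([36, 36, 16]) = 4
The new gcd after any change is gcd(4, new_value).
This can be at most 4.
Since 4 > old gcd 1, the gcd CAN increase (e.g., set N[3] = 4).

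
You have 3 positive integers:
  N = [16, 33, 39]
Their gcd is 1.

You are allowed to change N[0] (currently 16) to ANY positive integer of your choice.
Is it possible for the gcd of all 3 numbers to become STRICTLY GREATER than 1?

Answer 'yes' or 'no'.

Current gcd = 1
gcd of all OTHER numbers (without N[0]=16): gcd([33, 39]) = 3
The new gcd after any change is gcd(3, new_value).
This can be at most 3.
Since 3 > old gcd 1, the gcd CAN increase (e.g., set N[0] = 3).

Answer: yes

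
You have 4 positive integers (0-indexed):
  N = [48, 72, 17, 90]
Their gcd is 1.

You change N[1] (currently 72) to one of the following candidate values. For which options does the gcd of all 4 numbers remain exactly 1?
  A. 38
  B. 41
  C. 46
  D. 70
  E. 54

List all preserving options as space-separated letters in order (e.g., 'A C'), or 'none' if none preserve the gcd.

Old gcd = 1; gcd of others (without N[1]) = 1
New gcd for candidate v: gcd(1, v). Preserves old gcd iff gcd(1, v) = 1.
  Option A: v=38, gcd(1,38)=1 -> preserves
  Option B: v=41, gcd(1,41)=1 -> preserves
  Option C: v=46, gcd(1,46)=1 -> preserves
  Option D: v=70, gcd(1,70)=1 -> preserves
  Option E: v=54, gcd(1,54)=1 -> preserves

Answer: A B C D E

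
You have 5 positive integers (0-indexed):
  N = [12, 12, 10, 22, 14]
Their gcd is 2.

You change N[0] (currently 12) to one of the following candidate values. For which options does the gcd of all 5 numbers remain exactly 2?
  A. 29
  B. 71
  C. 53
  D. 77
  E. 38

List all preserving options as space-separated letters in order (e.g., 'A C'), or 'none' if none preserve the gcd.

Answer: E

Derivation:
Old gcd = 2; gcd of others (without N[0]) = 2
New gcd for candidate v: gcd(2, v). Preserves old gcd iff gcd(2, v) = 2.
  Option A: v=29, gcd(2,29)=1 -> changes
  Option B: v=71, gcd(2,71)=1 -> changes
  Option C: v=53, gcd(2,53)=1 -> changes
  Option D: v=77, gcd(2,77)=1 -> changes
  Option E: v=38, gcd(2,38)=2 -> preserves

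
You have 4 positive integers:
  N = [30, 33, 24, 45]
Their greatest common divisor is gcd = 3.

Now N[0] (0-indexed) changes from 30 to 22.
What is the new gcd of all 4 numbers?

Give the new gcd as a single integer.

Answer: 1

Derivation:
Numbers: [30, 33, 24, 45], gcd = 3
Change: index 0, 30 -> 22
gcd of the OTHER numbers (without index 0): gcd([33, 24, 45]) = 3
New gcd = gcd(g_others, new_val) = gcd(3, 22) = 1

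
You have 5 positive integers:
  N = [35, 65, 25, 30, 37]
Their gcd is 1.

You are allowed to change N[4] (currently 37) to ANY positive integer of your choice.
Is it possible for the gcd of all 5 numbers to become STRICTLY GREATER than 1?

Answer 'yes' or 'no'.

Answer: yes

Derivation:
Current gcd = 1
gcd of all OTHER numbers (without N[4]=37): gcd([35, 65, 25, 30]) = 5
The new gcd after any change is gcd(5, new_value).
This can be at most 5.
Since 5 > old gcd 1, the gcd CAN increase (e.g., set N[4] = 5).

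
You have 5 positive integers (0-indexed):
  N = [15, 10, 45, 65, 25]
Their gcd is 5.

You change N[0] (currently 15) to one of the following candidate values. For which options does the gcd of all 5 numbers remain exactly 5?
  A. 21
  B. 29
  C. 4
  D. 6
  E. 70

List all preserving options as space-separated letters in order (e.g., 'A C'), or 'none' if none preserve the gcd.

Old gcd = 5; gcd of others (without N[0]) = 5
New gcd for candidate v: gcd(5, v). Preserves old gcd iff gcd(5, v) = 5.
  Option A: v=21, gcd(5,21)=1 -> changes
  Option B: v=29, gcd(5,29)=1 -> changes
  Option C: v=4, gcd(5,4)=1 -> changes
  Option D: v=6, gcd(5,6)=1 -> changes
  Option E: v=70, gcd(5,70)=5 -> preserves

Answer: E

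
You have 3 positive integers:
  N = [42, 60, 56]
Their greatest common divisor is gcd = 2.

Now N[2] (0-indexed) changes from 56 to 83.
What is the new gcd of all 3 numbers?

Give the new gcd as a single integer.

Numbers: [42, 60, 56], gcd = 2
Change: index 2, 56 -> 83
gcd of the OTHER numbers (without index 2): gcd([42, 60]) = 6
New gcd = gcd(g_others, new_val) = gcd(6, 83) = 1

Answer: 1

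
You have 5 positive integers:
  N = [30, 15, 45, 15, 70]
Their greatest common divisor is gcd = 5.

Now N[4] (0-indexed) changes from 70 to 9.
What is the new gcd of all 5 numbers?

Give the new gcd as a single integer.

Numbers: [30, 15, 45, 15, 70], gcd = 5
Change: index 4, 70 -> 9
gcd of the OTHER numbers (without index 4): gcd([30, 15, 45, 15]) = 15
New gcd = gcd(g_others, new_val) = gcd(15, 9) = 3

Answer: 3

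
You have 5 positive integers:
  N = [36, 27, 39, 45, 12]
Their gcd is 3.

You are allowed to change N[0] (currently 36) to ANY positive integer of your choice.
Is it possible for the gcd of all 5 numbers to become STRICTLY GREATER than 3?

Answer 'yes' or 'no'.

Current gcd = 3
gcd of all OTHER numbers (without N[0]=36): gcd([27, 39, 45, 12]) = 3
The new gcd after any change is gcd(3, new_value).
This can be at most 3.
Since 3 = old gcd 3, the gcd can only stay the same or decrease.

Answer: no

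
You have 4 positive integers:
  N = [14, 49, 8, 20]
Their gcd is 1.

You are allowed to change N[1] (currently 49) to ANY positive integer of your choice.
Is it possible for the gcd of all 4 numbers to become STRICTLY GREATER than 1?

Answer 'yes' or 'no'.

Answer: yes

Derivation:
Current gcd = 1
gcd of all OTHER numbers (without N[1]=49): gcd([14, 8, 20]) = 2
The new gcd after any change is gcd(2, new_value).
This can be at most 2.
Since 2 > old gcd 1, the gcd CAN increase (e.g., set N[1] = 2).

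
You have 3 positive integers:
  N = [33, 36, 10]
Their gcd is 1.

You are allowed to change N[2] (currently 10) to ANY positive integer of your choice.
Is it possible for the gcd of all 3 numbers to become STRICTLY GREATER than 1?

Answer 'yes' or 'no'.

Current gcd = 1
gcd of all OTHER numbers (without N[2]=10): gcd([33, 36]) = 3
The new gcd after any change is gcd(3, new_value).
This can be at most 3.
Since 3 > old gcd 1, the gcd CAN increase (e.g., set N[2] = 3).

Answer: yes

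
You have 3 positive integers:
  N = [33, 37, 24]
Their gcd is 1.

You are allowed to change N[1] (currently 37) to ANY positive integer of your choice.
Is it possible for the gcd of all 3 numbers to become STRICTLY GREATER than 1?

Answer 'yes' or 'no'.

Current gcd = 1
gcd of all OTHER numbers (without N[1]=37): gcd([33, 24]) = 3
The new gcd after any change is gcd(3, new_value).
This can be at most 3.
Since 3 > old gcd 1, the gcd CAN increase (e.g., set N[1] = 3).

Answer: yes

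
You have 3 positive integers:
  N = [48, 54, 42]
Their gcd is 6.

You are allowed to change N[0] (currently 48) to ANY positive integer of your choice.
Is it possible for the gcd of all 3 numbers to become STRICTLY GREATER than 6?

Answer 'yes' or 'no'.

Current gcd = 6
gcd of all OTHER numbers (without N[0]=48): gcd([54, 42]) = 6
The new gcd after any change is gcd(6, new_value).
This can be at most 6.
Since 6 = old gcd 6, the gcd can only stay the same or decrease.

Answer: no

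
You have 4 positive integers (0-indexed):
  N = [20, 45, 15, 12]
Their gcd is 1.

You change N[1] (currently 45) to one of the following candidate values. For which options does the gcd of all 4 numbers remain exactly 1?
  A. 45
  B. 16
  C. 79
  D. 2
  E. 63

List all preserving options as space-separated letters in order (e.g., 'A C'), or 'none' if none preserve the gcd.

Answer: A B C D E

Derivation:
Old gcd = 1; gcd of others (without N[1]) = 1
New gcd for candidate v: gcd(1, v). Preserves old gcd iff gcd(1, v) = 1.
  Option A: v=45, gcd(1,45)=1 -> preserves
  Option B: v=16, gcd(1,16)=1 -> preserves
  Option C: v=79, gcd(1,79)=1 -> preserves
  Option D: v=2, gcd(1,2)=1 -> preserves
  Option E: v=63, gcd(1,63)=1 -> preserves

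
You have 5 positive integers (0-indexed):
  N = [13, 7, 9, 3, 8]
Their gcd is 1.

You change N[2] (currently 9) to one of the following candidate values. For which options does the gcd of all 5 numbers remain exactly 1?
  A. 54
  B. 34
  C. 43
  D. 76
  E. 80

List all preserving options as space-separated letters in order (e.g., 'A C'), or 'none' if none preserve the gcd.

Answer: A B C D E

Derivation:
Old gcd = 1; gcd of others (without N[2]) = 1
New gcd for candidate v: gcd(1, v). Preserves old gcd iff gcd(1, v) = 1.
  Option A: v=54, gcd(1,54)=1 -> preserves
  Option B: v=34, gcd(1,34)=1 -> preserves
  Option C: v=43, gcd(1,43)=1 -> preserves
  Option D: v=76, gcd(1,76)=1 -> preserves
  Option E: v=80, gcd(1,80)=1 -> preserves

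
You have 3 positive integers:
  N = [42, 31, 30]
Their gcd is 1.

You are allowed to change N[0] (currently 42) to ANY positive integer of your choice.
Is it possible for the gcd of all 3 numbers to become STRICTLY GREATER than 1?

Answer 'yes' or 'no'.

Answer: no

Derivation:
Current gcd = 1
gcd of all OTHER numbers (without N[0]=42): gcd([31, 30]) = 1
The new gcd after any change is gcd(1, new_value).
This can be at most 1.
Since 1 = old gcd 1, the gcd can only stay the same or decrease.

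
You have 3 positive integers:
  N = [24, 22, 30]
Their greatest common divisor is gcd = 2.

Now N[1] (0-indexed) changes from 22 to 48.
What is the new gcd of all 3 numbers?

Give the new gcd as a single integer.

Numbers: [24, 22, 30], gcd = 2
Change: index 1, 22 -> 48
gcd of the OTHER numbers (without index 1): gcd([24, 30]) = 6
New gcd = gcd(g_others, new_val) = gcd(6, 48) = 6

Answer: 6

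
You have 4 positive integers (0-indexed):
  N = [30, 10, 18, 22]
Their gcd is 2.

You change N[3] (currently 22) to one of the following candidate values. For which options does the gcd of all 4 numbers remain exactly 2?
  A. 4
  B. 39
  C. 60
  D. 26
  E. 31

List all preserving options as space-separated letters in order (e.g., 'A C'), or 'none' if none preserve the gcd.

Answer: A C D

Derivation:
Old gcd = 2; gcd of others (without N[3]) = 2
New gcd for candidate v: gcd(2, v). Preserves old gcd iff gcd(2, v) = 2.
  Option A: v=4, gcd(2,4)=2 -> preserves
  Option B: v=39, gcd(2,39)=1 -> changes
  Option C: v=60, gcd(2,60)=2 -> preserves
  Option D: v=26, gcd(2,26)=2 -> preserves
  Option E: v=31, gcd(2,31)=1 -> changes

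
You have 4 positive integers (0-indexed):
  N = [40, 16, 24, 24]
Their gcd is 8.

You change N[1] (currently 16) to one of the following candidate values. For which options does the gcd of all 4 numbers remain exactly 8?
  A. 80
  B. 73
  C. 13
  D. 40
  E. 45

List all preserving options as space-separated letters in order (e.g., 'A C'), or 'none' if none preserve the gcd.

Answer: A D

Derivation:
Old gcd = 8; gcd of others (without N[1]) = 8
New gcd for candidate v: gcd(8, v). Preserves old gcd iff gcd(8, v) = 8.
  Option A: v=80, gcd(8,80)=8 -> preserves
  Option B: v=73, gcd(8,73)=1 -> changes
  Option C: v=13, gcd(8,13)=1 -> changes
  Option D: v=40, gcd(8,40)=8 -> preserves
  Option E: v=45, gcd(8,45)=1 -> changes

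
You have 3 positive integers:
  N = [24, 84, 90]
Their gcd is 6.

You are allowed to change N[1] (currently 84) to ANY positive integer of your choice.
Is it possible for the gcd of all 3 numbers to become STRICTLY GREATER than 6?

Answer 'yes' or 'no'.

Current gcd = 6
gcd of all OTHER numbers (without N[1]=84): gcd([24, 90]) = 6
The new gcd after any change is gcd(6, new_value).
This can be at most 6.
Since 6 = old gcd 6, the gcd can only stay the same or decrease.

Answer: no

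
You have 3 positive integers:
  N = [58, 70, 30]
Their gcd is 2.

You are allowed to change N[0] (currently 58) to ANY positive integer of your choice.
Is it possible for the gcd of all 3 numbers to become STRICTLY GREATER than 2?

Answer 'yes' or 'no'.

Current gcd = 2
gcd of all OTHER numbers (without N[0]=58): gcd([70, 30]) = 10
The new gcd after any change is gcd(10, new_value).
This can be at most 10.
Since 10 > old gcd 2, the gcd CAN increase (e.g., set N[0] = 10).

Answer: yes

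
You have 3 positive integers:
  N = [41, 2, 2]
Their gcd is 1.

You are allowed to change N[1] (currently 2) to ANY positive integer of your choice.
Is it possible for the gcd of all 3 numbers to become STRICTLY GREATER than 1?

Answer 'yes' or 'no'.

Current gcd = 1
gcd of all OTHER numbers (without N[1]=2): gcd([41, 2]) = 1
The new gcd after any change is gcd(1, new_value).
This can be at most 1.
Since 1 = old gcd 1, the gcd can only stay the same or decrease.

Answer: no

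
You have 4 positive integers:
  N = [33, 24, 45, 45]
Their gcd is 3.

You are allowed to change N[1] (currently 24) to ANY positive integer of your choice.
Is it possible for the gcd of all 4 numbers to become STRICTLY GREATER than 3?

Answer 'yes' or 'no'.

Answer: no

Derivation:
Current gcd = 3
gcd of all OTHER numbers (without N[1]=24): gcd([33, 45, 45]) = 3
The new gcd after any change is gcd(3, new_value).
This can be at most 3.
Since 3 = old gcd 3, the gcd can only stay the same or decrease.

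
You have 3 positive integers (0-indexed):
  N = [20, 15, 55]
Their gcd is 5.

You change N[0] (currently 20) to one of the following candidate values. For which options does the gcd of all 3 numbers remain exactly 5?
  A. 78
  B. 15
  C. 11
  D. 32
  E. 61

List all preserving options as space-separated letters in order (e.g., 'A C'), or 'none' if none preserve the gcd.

Old gcd = 5; gcd of others (without N[0]) = 5
New gcd for candidate v: gcd(5, v). Preserves old gcd iff gcd(5, v) = 5.
  Option A: v=78, gcd(5,78)=1 -> changes
  Option B: v=15, gcd(5,15)=5 -> preserves
  Option C: v=11, gcd(5,11)=1 -> changes
  Option D: v=32, gcd(5,32)=1 -> changes
  Option E: v=61, gcd(5,61)=1 -> changes

Answer: B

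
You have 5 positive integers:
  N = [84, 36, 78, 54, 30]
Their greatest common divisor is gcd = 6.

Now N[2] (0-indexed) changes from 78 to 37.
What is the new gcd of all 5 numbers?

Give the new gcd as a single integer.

Answer: 1

Derivation:
Numbers: [84, 36, 78, 54, 30], gcd = 6
Change: index 2, 78 -> 37
gcd of the OTHER numbers (without index 2): gcd([84, 36, 54, 30]) = 6
New gcd = gcd(g_others, new_val) = gcd(6, 37) = 1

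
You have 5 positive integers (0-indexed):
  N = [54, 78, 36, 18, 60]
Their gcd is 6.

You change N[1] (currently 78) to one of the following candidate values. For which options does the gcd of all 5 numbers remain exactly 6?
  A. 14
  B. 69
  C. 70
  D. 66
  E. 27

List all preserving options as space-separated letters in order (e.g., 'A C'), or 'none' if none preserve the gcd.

Answer: D

Derivation:
Old gcd = 6; gcd of others (without N[1]) = 6
New gcd for candidate v: gcd(6, v). Preserves old gcd iff gcd(6, v) = 6.
  Option A: v=14, gcd(6,14)=2 -> changes
  Option B: v=69, gcd(6,69)=3 -> changes
  Option C: v=70, gcd(6,70)=2 -> changes
  Option D: v=66, gcd(6,66)=6 -> preserves
  Option E: v=27, gcd(6,27)=3 -> changes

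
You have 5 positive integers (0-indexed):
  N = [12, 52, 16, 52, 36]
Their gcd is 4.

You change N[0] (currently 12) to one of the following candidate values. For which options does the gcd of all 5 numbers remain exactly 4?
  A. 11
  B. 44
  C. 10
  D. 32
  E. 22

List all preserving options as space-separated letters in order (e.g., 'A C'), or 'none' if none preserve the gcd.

Answer: B D

Derivation:
Old gcd = 4; gcd of others (without N[0]) = 4
New gcd for candidate v: gcd(4, v). Preserves old gcd iff gcd(4, v) = 4.
  Option A: v=11, gcd(4,11)=1 -> changes
  Option B: v=44, gcd(4,44)=4 -> preserves
  Option C: v=10, gcd(4,10)=2 -> changes
  Option D: v=32, gcd(4,32)=4 -> preserves
  Option E: v=22, gcd(4,22)=2 -> changes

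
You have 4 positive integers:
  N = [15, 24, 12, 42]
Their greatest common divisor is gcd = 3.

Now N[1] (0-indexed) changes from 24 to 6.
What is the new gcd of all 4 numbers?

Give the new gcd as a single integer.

Answer: 3

Derivation:
Numbers: [15, 24, 12, 42], gcd = 3
Change: index 1, 24 -> 6
gcd of the OTHER numbers (without index 1): gcd([15, 12, 42]) = 3
New gcd = gcd(g_others, new_val) = gcd(3, 6) = 3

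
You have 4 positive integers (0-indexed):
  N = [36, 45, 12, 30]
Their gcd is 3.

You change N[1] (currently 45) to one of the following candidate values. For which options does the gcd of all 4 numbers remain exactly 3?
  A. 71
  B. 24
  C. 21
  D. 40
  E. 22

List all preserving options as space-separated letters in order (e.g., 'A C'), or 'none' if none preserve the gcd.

Answer: C

Derivation:
Old gcd = 3; gcd of others (without N[1]) = 6
New gcd for candidate v: gcd(6, v). Preserves old gcd iff gcd(6, v) = 3.
  Option A: v=71, gcd(6,71)=1 -> changes
  Option B: v=24, gcd(6,24)=6 -> changes
  Option C: v=21, gcd(6,21)=3 -> preserves
  Option D: v=40, gcd(6,40)=2 -> changes
  Option E: v=22, gcd(6,22)=2 -> changes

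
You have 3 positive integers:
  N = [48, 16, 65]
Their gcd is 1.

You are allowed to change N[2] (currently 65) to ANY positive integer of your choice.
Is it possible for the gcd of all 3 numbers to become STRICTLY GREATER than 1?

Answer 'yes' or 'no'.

Current gcd = 1
gcd of all OTHER numbers (without N[2]=65): gcd([48, 16]) = 16
The new gcd after any change is gcd(16, new_value).
This can be at most 16.
Since 16 > old gcd 1, the gcd CAN increase (e.g., set N[2] = 16).

Answer: yes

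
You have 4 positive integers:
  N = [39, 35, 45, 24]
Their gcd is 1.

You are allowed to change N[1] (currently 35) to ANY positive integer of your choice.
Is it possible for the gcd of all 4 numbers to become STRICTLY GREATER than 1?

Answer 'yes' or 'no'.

Answer: yes

Derivation:
Current gcd = 1
gcd of all OTHER numbers (without N[1]=35): gcd([39, 45, 24]) = 3
The new gcd after any change is gcd(3, new_value).
This can be at most 3.
Since 3 > old gcd 1, the gcd CAN increase (e.g., set N[1] = 3).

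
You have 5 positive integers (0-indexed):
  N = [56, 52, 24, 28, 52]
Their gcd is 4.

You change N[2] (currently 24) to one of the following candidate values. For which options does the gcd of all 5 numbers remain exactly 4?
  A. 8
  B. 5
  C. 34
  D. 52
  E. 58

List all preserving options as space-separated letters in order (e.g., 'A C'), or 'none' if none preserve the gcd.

Old gcd = 4; gcd of others (without N[2]) = 4
New gcd for candidate v: gcd(4, v). Preserves old gcd iff gcd(4, v) = 4.
  Option A: v=8, gcd(4,8)=4 -> preserves
  Option B: v=5, gcd(4,5)=1 -> changes
  Option C: v=34, gcd(4,34)=2 -> changes
  Option D: v=52, gcd(4,52)=4 -> preserves
  Option E: v=58, gcd(4,58)=2 -> changes

Answer: A D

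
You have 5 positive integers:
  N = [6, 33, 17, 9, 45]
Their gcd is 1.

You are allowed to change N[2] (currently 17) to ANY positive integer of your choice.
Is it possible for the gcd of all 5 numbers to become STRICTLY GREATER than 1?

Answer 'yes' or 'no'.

Answer: yes

Derivation:
Current gcd = 1
gcd of all OTHER numbers (without N[2]=17): gcd([6, 33, 9, 45]) = 3
The new gcd after any change is gcd(3, new_value).
This can be at most 3.
Since 3 > old gcd 1, the gcd CAN increase (e.g., set N[2] = 3).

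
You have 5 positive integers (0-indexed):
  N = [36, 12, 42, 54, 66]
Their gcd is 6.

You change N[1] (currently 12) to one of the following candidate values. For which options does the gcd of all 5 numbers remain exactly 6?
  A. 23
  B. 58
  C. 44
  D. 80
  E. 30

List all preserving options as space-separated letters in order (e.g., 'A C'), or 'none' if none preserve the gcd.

Old gcd = 6; gcd of others (without N[1]) = 6
New gcd for candidate v: gcd(6, v). Preserves old gcd iff gcd(6, v) = 6.
  Option A: v=23, gcd(6,23)=1 -> changes
  Option B: v=58, gcd(6,58)=2 -> changes
  Option C: v=44, gcd(6,44)=2 -> changes
  Option D: v=80, gcd(6,80)=2 -> changes
  Option E: v=30, gcd(6,30)=6 -> preserves

Answer: E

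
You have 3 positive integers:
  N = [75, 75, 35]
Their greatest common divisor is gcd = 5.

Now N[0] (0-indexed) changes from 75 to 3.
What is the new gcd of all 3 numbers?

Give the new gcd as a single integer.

Numbers: [75, 75, 35], gcd = 5
Change: index 0, 75 -> 3
gcd of the OTHER numbers (without index 0): gcd([75, 35]) = 5
New gcd = gcd(g_others, new_val) = gcd(5, 3) = 1

Answer: 1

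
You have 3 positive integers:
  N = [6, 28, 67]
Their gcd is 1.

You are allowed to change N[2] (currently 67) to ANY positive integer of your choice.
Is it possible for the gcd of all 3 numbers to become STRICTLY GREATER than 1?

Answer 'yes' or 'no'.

Current gcd = 1
gcd of all OTHER numbers (without N[2]=67): gcd([6, 28]) = 2
The new gcd after any change is gcd(2, new_value).
This can be at most 2.
Since 2 > old gcd 1, the gcd CAN increase (e.g., set N[2] = 2).

Answer: yes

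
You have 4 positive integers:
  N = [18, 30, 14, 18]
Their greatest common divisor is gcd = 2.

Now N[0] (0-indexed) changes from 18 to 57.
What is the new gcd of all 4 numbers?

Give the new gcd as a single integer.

Numbers: [18, 30, 14, 18], gcd = 2
Change: index 0, 18 -> 57
gcd of the OTHER numbers (without index 0): gcd([30, 14, 18]) = 2
New gcd = gcd(g_others, new_val) = gcd(2, 57) = 1

Answer: 1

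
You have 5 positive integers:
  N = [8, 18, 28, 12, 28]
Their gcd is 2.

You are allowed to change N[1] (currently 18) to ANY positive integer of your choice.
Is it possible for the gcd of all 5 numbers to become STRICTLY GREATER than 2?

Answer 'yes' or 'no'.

Answer: yes

Derivation:
Current gcd = 2
gcd of all OTHER numbers (without N[1]=18): gcd([8, 28, 12, 28]) = 4
The new gcd after any change is gcd(4, new_value).
This can be at most 4.
Since 4 > old gcd 2, the gcd CAN increase (e.g., set N[1] = 4).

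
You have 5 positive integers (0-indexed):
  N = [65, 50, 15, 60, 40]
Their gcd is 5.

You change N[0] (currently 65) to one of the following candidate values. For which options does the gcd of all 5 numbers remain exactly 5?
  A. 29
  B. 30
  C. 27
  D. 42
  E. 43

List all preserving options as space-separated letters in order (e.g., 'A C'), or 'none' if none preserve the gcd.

Old gcd = 5; gcd of others (without N[0]) = 5
New gcd for candidate v: gcd(5, v). Preserves old gcd iff gcd(5, v) = 5.
  Option A: v=29, gcd(5,29)=1 -> changes
  Option B: v=30, gcd(5,30)=5 -> preserves
  Option C: v=27, gcd(5,27)=1 -> changes
  Option D: v=42, gcd(5,42)=1 -> changes
  Option E: v=43, gcd(5,43)=1 -> changes

Answer: B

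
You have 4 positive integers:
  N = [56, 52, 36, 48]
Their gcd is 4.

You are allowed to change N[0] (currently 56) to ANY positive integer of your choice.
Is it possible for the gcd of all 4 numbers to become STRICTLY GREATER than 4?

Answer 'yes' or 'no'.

Current gcd = 4
gcd of all OTHER numbers (without N[0]=56): gcd([52, 36, 48]) = 4
The new gcd after any change is gcd(4, new_value).
This can be at most 4.
Since 4 = old gcd 4, the gcd can only stay the same or decrease.

Answer: no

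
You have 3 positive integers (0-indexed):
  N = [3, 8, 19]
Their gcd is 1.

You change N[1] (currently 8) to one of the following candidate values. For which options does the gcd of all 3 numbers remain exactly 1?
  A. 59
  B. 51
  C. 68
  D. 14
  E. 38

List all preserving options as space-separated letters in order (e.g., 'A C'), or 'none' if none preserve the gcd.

Answer: A B C D E

Derivation:
Old gcd = 1; gcd of others (without N[1]) = 1
New gcd for candidate v: gcd(1, v). Preserves old gcd iff gcd(1, v) = 1.
  Option A: v=59, gcd(1,59)=1 -> preserves
  Option B: v=51, gcd(1,51)=1 -> preserves
  Option C: v=68, gcd(1,68)=1 -> preserves
  Option D: v=14, gcd(1,14)=1 -> preserves
  Option E: v=38, gcd(1,38)=1 -> preserves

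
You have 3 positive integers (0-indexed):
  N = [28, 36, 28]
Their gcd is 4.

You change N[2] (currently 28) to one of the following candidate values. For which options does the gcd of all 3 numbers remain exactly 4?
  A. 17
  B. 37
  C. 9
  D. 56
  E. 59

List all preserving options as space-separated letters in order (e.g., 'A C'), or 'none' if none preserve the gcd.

Old gcd = 4; gcd of others (without N[2]) = 4
New gcd for candidate v: gcd(4, v). Preserves old gcd iff gcd(4, v) = 4.
  Option A: v=17, gcd(4,17)=1 -> changes
  Option B: v=37, gcd(4,37)=1 -> changes
  Option C: v=9, gcd(4,9)=1 -> changes
  Option D: v=56, gcd(4,56)=4 -> preserves
  Option E: v=59, gcd(4,59)=1 -> changes

Answer: D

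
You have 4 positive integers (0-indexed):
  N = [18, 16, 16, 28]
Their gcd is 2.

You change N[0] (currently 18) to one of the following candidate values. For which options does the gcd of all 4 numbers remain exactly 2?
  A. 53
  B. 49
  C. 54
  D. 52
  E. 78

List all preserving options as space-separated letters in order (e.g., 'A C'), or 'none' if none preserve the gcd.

Old gcd = 2; gcd of others (without N[0]) = 4
New gcd for candidate v: gcd(4, v). Preserves old gcd iff gcd(4, v) = 2.
  Option A: v=53, gcd(4,53)=1 -> changes
  Option B: v=49, gcd(4,49)=1 -> changes
  Option C: v=54, gcd(4,54)=2 -> preserves
  Option D: v=52, gcd(4,52)=4 -> changes
  Option E: v=78, gcd(4,78)=2 -> preserves

Answer: C E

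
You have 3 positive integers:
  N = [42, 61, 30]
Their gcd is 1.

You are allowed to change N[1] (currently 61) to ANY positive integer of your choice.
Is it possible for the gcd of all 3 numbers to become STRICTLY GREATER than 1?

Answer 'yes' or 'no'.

Current gcd = 1
gcd of all OTHER numbers (without N[1]=61): gcd([42, 30]) = 6
The new gcd after any change is gcd(6, new_value).
This can be at most 6.
Since 6 > old gcd 1, the gcd CAN increase (e.g., set N[1] = 6).

Answer: yes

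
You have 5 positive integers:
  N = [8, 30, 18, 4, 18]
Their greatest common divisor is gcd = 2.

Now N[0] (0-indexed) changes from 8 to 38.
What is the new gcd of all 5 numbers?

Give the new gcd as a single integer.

Answer: 2

Derivation:
Numbers: [8, 30, 18, 4, 18], gcd = 2
Change: index 0, 8 -> 38
gcd of the OTHER numbers (without index 0): gcd([30, 18, 4, 18]) = 2
New gcd = gcd(g_others, new_val) = gcd(2, 38) = 2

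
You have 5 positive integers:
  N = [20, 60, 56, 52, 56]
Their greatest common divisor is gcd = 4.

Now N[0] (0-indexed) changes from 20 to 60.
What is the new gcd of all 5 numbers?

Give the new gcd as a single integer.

Answer: 4

Derivation:
Numbers: [20, 60, 56, 52, 56], gcd = 4
Change: index 0, 20 -> 60
gcd of the OTHER numbers (without index 0): gcd([60, 56, 52, 56]) = 4
New gcd = gcd(g_others, new_val) = gcd(4, 60) = 4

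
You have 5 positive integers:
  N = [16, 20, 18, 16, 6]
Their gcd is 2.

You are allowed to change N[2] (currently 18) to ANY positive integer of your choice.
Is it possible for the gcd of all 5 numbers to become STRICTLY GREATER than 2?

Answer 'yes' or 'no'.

Current gcd = 2
gcd of all OTHER numbers (without N[2]=18): gcd([16, 20, 16, 6]) = 2
The new gcd after any change is gcd(2, new_value).
This can be at most 2.
Since 2 = old gcd 2, the gcd can only stay the same or decrease.

Answer: no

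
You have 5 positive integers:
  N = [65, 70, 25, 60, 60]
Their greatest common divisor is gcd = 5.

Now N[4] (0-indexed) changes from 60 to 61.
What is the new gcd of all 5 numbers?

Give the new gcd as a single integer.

Answer: 1

Derivation:
Numbers: [65, 70, 25, 60, 60], gcd = 5
Change: index 4, 60 -> 61
gcd of the OTHER numbers (without index 4): gcd([65, 70, 25, 60]) = 5
New gcd = gcd(g_others, new_val) = gcd(5, 61) = 1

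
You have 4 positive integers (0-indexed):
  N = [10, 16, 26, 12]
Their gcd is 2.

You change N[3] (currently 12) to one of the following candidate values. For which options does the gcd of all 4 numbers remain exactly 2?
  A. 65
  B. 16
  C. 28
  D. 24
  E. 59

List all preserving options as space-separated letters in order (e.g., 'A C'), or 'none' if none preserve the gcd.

Old gcd = 2; gcd of others (without N[3]) = 2
New gcd for candidate v: gcd(2, v). Preserves old gcd iff gcd(2, v) = 2.
  Option A: v=65, gcd(2,65)=1 -> changes
  Option B: v=16, gcd(2,16)=2 -> preserves
  Option C: v=28, gcd(2,28)=2 -> preserves
  Option D: v=24, gcd(2,24)=2 -> preserves
  Option E: v=59, gcd(2,59)=1 -> changes

Answer: B C D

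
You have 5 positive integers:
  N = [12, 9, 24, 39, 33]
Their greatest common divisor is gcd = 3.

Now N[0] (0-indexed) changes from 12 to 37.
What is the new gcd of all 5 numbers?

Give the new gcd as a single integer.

Numbers: [12, 9, 24, 39, 33], gcd = 3
Change: index 0, 12 -> 37
gcd of the OTHER numbers (without index 0): gcd([9, 24, 39, 33]) = 3
New gcd = gcd(g_others, new_val) = gcd(3, 37) = 1

Answer: 1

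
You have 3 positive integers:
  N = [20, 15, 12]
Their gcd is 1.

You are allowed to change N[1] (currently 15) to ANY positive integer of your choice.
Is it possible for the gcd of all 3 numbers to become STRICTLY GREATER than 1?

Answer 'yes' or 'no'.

Answer: yes

Derivation:
Current gcd = 1
gcd of all OTHER numbers (without N[1]=15): gcd([20, 12]) = 4
The new gcd after any change is gcd(4, new_value).
This can be at most 4.
Since 4 > old gcd 1, the gcd CAN increase (e.g., set N[1] = 4).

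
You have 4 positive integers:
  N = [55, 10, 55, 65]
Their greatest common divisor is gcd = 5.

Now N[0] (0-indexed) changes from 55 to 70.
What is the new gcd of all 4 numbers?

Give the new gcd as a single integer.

Numbers: [55, 10, 55, 65], gcd = 5
Change: index 0, 55 -> 70
gcd of the OTHER numbers (without index 0): gcd([10, 55, 65]) = 5
New gcd = gcd(g_others, new_val) = gcd(5, 70) = 5

Answer: 5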